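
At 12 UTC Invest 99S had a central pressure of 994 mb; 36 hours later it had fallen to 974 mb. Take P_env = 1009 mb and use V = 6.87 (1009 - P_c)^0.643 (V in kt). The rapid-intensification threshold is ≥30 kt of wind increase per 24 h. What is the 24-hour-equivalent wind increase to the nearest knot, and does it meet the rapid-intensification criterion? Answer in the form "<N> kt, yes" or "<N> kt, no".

V₁: ΔP = 15, V ≈ 6.87 × 15^0.643 ≈ 39.19 kt.
V₂: ΔP = 35, V ≈ 6.87 × 35^0.643 ≈ 67.58 kt.
ΔV over 36 h = 28.39 kt → 24 h equivalent = 28.39 × 24/36 ≈ 18.93 kt.
19 kt < 30 kt ⇒ not rapid intensification.

19 kt, no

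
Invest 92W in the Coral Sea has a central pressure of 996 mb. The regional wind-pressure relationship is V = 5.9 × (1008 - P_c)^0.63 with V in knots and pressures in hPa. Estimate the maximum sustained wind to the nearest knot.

ΔP = 1008 − 996 = 12 mb.
12^0.63 ≈ 4.785.
V ≈ 5.9 × 4.785 ≈ 28.2 kt.

28 kt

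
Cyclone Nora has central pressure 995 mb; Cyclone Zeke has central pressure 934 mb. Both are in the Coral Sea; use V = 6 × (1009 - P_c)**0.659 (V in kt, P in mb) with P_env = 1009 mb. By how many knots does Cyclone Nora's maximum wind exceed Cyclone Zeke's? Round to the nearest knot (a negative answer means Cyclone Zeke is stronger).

Cyclone Nora: ΔP = 14; V ≈ 6 × 14^0.659 ≈ 34.15 kt.
Cyclone Zeke: ΔP = 75; V ≈ 6 × 75^0.659 ≈ 103.23 kt.
Difference ≈ 34.15 − 103.23 = -69.08 → -69 kt.

-69 kt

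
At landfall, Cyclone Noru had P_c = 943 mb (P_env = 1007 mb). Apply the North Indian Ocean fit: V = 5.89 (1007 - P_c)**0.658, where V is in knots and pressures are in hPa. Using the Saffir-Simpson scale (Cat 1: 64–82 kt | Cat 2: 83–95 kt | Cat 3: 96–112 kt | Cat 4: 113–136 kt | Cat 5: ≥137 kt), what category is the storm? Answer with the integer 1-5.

2

ΔP = 1007 − 943 = 64 mb.
V ≈ 5.89 × 64^0.658 = 5.89 × 15.43 ≈ 91 kt.
91 kt falls in the Category 2 band.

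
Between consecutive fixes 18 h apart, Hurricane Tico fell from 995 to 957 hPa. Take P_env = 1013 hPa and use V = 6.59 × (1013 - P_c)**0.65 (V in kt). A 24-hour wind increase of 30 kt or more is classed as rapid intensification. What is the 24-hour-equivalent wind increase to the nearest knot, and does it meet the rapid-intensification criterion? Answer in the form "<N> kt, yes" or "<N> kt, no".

V₁: ΔP = 18, V ≈ 6.59 × 18^0.65 ≈ 43.13 kt.
V₂: ΔP = 56, V ≈ 6.59 × 56^0.65 ≈ 90.20 kt.
ΔV over 18 h = 47.07 kt → 24 h equivalent = 47.07 × 24/18 ≈ 62.76 kt.
63 kt ≥ 30 kt ⇒ rapid intensification.

63 kt, yes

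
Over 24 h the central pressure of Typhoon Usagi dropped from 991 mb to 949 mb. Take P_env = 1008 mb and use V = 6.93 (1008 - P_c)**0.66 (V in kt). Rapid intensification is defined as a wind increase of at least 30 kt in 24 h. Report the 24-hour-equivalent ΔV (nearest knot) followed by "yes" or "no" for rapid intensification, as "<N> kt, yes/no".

57 kt, yes

V₁: ΔP = 17, V ≈ 6.93 × 17^0.66 ≈ 44.96 kt.
V₂: ΔP = 59, V ≈ 6.93 × 59^0.66 ≈ 102.21 kt.
ΔV over 24 h = 57.25 kt → 24 h equivalent = 57.25 × 24/24 ≈ 57.25 kt.
57 kt ≥ 30 kt ⇒ rapid intensification.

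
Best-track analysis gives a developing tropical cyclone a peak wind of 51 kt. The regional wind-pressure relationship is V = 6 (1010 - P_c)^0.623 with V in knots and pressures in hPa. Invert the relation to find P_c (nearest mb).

ΔP = (V / 6)^(1/0.623) = (51/6)^1.605.
51/6 = 8.500; 8.500^1.605 ≈ 31.03 mb.
P_c = 1010 − 31.03 = 978.97 ≈ 979 mb.

979 mb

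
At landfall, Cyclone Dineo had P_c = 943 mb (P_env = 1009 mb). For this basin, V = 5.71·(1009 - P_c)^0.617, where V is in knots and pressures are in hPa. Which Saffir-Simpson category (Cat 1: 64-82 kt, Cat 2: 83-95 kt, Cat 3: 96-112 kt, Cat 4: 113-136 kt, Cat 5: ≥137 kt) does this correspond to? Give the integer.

1

ΔP = 1009 − 943 = 66 mb.
V ≈ 5.71 × 66^0.617 = 5.71 × 13.26 ≈ 76 kt.
76 kt falls in the Category 1 band.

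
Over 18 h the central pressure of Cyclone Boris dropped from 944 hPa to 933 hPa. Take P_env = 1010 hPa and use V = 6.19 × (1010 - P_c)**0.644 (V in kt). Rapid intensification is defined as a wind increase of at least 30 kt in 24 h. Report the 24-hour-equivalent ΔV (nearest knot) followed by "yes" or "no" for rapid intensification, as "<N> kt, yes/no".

V₁: ΔP = 66, V ≈ 6.19 × 66^0.644 ≈ 91.93 kt.
V₂: ΔP = 77, V ≈ 6.19 × 77^0.644 ≈ 101.53 kt.
ΔV over 18 h = 9.60 kt → 24 h equivalent = 9.60 × 24/18 ≈ 12.80 kt.
13 kt < 30 kt ⇒ not rapid intensification.

13 kt, no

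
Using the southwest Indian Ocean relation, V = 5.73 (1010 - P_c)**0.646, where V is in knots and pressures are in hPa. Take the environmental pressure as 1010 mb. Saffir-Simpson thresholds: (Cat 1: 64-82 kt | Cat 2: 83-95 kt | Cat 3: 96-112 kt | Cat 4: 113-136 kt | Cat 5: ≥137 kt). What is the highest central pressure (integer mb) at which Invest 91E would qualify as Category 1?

968 mb

Category 1 begins at V = 64 kt.
Required ΔP = (64/5.73)^(1/0.646) = 11.169^1.548 ≈ 41.91 mb.
P_c ≤ 1010 − 41.91 = 968.09, so the highest integer P_c is 968 mb.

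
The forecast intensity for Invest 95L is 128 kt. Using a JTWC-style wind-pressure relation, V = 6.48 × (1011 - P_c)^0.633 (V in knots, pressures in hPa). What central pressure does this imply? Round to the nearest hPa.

900 hPa

ΔP = (V / 6.48)^(1/0.633) = (128/6.48)^1.580.
128/6.48 = 19.753; 19.753^1.580 ≈ 111.38 hPa.
P_c = 1011 − 111.38 = 899.62 ≈ 900 hPa.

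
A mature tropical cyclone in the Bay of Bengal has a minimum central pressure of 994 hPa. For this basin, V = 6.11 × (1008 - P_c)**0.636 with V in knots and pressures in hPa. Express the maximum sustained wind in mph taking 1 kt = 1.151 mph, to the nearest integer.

ΔP = 1008 − 994 = 14 hPa.
V ≈ 6.11 × 14^0.636 = 6.11 × 5.357 ≈ 32.732 kt.
32.732 × 1.151 ≈ 37.68 mph → 38 mph.

38 mph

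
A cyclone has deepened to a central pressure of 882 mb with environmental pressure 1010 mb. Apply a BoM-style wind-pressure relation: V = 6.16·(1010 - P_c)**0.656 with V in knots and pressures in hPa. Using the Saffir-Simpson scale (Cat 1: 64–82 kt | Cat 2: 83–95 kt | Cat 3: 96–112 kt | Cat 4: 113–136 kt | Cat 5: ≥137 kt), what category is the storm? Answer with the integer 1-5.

ΔP = 1010 − 882 = 128 mb.
V ≈ 6.16 × 128^0.656 = 6.16 × 24.12 ≈ 149 kt.
149 kt falls in the Category 5 band.

5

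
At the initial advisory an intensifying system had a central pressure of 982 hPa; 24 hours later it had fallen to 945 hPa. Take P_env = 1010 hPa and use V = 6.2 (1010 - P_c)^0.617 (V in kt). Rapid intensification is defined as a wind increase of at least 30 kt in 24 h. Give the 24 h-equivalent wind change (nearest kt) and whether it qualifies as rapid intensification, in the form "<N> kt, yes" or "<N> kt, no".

V₁: ΔP = 28, V ≈ 6.2 × 28^0.617 ≈ 48.45 kt.
V₂: ΔP = 65, V ≈ 6.2 × 65^0.617 ≈ 81.46 kt.
ΔV over 24 h = 33.01 kt → 24 h equivalent = 33.01 × 24/24 ≈ 33.01 kt.
33 kt ≥ 30 kt ⇒ rapid intensification.

33 kt, yes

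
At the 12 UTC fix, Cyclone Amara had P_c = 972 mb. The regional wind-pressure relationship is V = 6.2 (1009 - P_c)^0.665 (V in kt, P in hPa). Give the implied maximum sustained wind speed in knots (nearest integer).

68 kt

ΔP = 1009 − 972 = 37 mb.
37^0.665 ≈ 11.037.
V ≈ 6.2 × 11.037 ≈ 68.4 kt.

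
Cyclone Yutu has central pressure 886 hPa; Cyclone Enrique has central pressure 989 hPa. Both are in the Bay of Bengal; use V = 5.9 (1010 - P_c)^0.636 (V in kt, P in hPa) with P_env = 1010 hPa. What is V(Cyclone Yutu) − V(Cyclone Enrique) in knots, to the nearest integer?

Cyclone Yutu: ΔP = 124; V ≈ 5.9 × 124^0.636 ≈ 126.55 kt.
Cyclone Enrique: ΔP = 21; V ≈ 5.9 × 21^0.636 ≈ 40.91 kt.
Difference ≈ 126.55 − 40.91 = 85.64 → 86 kt.

86 kt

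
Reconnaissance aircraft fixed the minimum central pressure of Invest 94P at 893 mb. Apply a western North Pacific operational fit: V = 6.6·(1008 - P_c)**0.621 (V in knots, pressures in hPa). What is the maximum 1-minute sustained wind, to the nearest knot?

126 kt

ΔP = 1008 − 893 = 115 mb.
115^0.621 ≈ 19.041.
V ≈ 6.6 × 19.041 ≈ 125.7 kt.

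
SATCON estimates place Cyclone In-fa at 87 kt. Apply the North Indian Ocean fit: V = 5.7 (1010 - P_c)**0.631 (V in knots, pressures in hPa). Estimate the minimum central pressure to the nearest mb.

ΔP = (V / 5.7)^(1/0.631) = (87/5.7)^1.585.
87/5.7 = 15.263; 15.263^1.585 ≈ 75.13 mb.
P_c = 1010 − 75.13 = 934.87 ≈ 935 mb.

935 mb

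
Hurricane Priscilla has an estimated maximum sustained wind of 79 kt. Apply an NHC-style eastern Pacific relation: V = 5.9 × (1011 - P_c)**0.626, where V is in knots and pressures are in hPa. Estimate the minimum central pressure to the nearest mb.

ΔP = (V / 5.9)^(1/0.626) = (79/5.9)^1.597.
79/5.9 = 13.390; 13.390^1.597 ≈ 63.09 mb.
P_c = 1011 − 63.09 = 947.91 ≈ 948 mb.

948 mb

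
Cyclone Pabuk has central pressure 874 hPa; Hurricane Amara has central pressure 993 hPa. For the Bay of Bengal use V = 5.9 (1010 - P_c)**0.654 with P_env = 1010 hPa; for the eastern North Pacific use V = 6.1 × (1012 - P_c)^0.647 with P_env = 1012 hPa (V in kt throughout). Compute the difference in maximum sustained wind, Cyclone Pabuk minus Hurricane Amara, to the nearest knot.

106 kt

Cyclone Pabuk: ΔP = 136; V ≈ 5.9 × 136^0.654 ≈ 146.62 kt.
Hurricane Amara: ΔP = 19; V ≈ 6.1 × 19^0.647 ≈ 40.99 kt.
Difference ≈ 146.62 − 40.99 = 105.63 → 106 kt.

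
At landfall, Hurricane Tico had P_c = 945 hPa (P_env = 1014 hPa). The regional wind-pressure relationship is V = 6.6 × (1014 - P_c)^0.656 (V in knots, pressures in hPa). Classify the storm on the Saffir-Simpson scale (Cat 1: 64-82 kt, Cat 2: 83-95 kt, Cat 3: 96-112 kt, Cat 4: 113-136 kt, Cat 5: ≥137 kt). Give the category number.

3

ΔP = 1014 − 945 = 69 hPa.
V ≈ 6.6 × 69^0.656 = 6.6 × 16.08 ≈ 106 kt.
106 kt falls in the Category 3 band.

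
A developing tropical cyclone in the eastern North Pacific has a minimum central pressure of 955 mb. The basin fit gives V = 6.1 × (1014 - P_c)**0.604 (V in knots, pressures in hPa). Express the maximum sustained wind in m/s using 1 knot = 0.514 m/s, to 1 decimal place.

ΔP = 1014 − 955 = 59 mb.
V ≈ 6.1 × 59^0.604 = 6.1 × 11.738 ≈ 71.602 kt.
71.602 × 0.514 ≈ 36.80 m/s → 36.8 m/s.

36.8 m/s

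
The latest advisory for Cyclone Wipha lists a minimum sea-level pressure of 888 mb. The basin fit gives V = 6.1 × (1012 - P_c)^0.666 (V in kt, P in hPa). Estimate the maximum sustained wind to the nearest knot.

ΔP = 1012 − 888 = 124 mb.
124^0.666 ≈ 24.787.
V ≈ 6.1 × 24.787 ≈ 151.2 kt.

151 kt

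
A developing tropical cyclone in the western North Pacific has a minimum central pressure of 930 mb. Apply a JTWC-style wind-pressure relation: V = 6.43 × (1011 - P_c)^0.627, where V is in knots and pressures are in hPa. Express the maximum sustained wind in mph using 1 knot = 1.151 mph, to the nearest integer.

ΔP = 1011 − 930 = 81 mb.
V ≈ 6.43 × 81^0.627 = 6.43 × 15.726 ≈ 101.119 kt.
101.119 × 1.151 ≈ 116.39 mph → 116 mph.

116 mph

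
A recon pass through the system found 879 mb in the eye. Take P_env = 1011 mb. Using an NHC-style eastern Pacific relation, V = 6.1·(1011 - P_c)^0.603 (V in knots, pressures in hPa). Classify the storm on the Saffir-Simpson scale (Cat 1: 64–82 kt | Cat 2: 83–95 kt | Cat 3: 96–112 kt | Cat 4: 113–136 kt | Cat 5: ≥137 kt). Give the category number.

ΔP = 1011 − 879 = 132 mb.
V ≈ 6.1 × 132^0.603 = 6.1 × 19.00 ≈ 116 kt.
116 kt falls in the Category 4 band.

4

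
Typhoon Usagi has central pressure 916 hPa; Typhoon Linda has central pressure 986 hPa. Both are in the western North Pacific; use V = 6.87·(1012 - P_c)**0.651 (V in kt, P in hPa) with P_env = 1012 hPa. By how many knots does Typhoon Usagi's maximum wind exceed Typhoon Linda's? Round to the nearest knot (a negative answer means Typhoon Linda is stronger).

Typhoon Usagi: ΔP = 96; V ≈ 6.87 × 96^0.651 ≈ 134.10 kt.
Typhoon Linda: ΔP = 26; V ≈ 6.87 × 26^0.651 ≈ 57.29 kt.
Difference ≈ 134.10 − 57.29 = 76.81 → 77 kt.

77 kt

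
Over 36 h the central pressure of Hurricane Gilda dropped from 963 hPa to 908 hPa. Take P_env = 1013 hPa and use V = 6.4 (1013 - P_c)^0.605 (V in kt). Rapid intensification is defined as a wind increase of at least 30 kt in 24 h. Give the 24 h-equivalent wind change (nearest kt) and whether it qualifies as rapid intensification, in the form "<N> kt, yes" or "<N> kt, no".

V₁: ΔP = 50, V ≈ 6.4 × 50^0.605 ≈ 68.24 kt.
V₂: ΔP = 105, V ≈ 6.4 × 105^0.605 ≈ 106.91 kt.
ΔV over 36 h = 38.67 kt → 24 h equivalent = 38.67 × 24/36 ≈ 25.78 kt.
26 kt < 30 kt ⇒ not rapid intensification.

26 kt, no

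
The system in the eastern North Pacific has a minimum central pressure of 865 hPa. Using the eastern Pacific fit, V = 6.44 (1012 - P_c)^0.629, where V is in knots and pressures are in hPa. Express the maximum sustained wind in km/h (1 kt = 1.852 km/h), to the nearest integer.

ΔP = 1012 − 865 = 147 hPa.
V ≈ 6.44 × 147^0.629 = 6.44 × 23.080 ≈ 148.638 kt.
148.638 × 1.852 ≈ 275.28 km/h → 275 km/h.

275 km/h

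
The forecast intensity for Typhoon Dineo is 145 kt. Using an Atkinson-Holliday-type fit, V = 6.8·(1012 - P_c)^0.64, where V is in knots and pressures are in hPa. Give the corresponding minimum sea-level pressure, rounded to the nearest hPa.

893 hPa

ΔP = (V / 6.8)^(1/0.64) = (145/6.8)^1.562.
145/6.8 = 21.324; 21.324^1.562 ≈ 119.22 hPa.
P_c = 1012 − 119.22 = 892.78 ≈ 893 hPa.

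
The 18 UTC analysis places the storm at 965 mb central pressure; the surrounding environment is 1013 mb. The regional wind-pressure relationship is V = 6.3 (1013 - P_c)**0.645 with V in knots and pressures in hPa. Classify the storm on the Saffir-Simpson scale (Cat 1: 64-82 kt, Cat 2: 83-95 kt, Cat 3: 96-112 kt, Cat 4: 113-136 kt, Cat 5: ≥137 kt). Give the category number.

ΔP = 1013 − 965 = 48 mb.
V ≈ 6.3 × 48^0.645 = 6.3 × 12.15 ≈ 77 kt.
77 kt falls in the Category 1 band.

1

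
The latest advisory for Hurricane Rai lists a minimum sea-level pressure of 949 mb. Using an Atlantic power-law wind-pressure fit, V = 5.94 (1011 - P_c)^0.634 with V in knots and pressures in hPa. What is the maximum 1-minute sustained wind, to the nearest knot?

ΔP = 1011 − 949 = 62 mb.
62^0.634 ≈ 13.689.
V ≈ 5.94 × 13.689 ≈ 81.3 kt.

81 kt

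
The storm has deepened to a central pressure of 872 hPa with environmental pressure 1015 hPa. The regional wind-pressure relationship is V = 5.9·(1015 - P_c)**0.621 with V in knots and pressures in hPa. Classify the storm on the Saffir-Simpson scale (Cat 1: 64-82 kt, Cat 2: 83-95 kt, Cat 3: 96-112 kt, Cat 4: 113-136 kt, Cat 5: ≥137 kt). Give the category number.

4

ΔP = 1015 − 872 = 143 hPa.
V ≈ 5.9 × 143^0.621 = 5.9 × 21.80 ≈ 129 kt.
129 kt falls in the Category 4 band.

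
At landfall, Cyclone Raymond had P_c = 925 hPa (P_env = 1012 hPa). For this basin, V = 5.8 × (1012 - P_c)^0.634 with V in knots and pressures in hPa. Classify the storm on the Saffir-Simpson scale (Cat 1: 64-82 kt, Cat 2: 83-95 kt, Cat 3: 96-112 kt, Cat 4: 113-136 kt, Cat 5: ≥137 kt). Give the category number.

3

ΔP = 1012 − 925 = 87 hPa.
V ≈ 5.8 × 87^0.634 = 5.8 × 16.97 ≈ 98 kt.
98 kt falls in the Category 3 band.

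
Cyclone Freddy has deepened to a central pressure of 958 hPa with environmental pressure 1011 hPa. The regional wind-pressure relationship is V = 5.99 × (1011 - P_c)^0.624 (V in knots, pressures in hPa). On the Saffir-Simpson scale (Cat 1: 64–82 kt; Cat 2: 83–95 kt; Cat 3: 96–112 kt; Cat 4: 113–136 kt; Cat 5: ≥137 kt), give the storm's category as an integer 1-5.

1

ΔP = 1011 − 958 = 53 hPa.
V ≈ 5.99 × 53^0.624 = 5.99 × 11.91 ≈ 71 kt.
71 kt falls in the Category 1 band.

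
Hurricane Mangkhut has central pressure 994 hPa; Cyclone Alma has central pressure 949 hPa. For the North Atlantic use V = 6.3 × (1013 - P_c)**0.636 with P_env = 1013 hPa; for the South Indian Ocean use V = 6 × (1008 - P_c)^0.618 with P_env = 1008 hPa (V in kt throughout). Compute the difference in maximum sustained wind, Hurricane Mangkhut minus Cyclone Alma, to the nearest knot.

-34 kt

Hurricane Mangkhut: ΔP = 19; V ≈ 6.3 × 19^0.636 ≈ 40.99 kt.
Cyclone Alma: ΔP = 59; V ≈ 6 × 59^0.618 ≈ 74.57 kt.
Difference ≈ 40.99 − 74.57 = -33.58 → -34 kt.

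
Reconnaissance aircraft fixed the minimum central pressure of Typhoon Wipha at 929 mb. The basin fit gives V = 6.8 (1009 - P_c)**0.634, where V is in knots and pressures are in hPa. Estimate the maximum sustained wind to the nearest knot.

109 kt

ΔP = 1009 − 929 = 80 mb.
80^0.634 ≈ 16.090.
V ≈ 6.8 × 16.090 ≈ 109.4 kt.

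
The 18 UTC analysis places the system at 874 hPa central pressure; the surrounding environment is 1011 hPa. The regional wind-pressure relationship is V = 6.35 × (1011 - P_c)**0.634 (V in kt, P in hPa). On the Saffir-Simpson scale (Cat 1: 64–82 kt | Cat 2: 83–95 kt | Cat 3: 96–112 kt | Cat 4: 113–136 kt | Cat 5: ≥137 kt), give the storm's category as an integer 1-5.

5

ΔP = 1011 − 874 = 137 hPa.
V ≈ 6.35 × 137^0.634 = 6.35 × 22.63 ≈ 144 kt.
144 kt falls in the Category 5 band.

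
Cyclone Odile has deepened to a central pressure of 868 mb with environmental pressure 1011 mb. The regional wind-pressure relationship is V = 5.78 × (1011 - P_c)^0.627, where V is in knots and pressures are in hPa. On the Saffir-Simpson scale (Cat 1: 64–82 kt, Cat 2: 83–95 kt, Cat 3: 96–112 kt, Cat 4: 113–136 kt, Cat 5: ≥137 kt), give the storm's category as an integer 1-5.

4

ΔP = 1011 − 868 = 143 mb.
V ≈ 5.78 × 143^0.627 = 5.78 × 22.46 ≈ 130 kt.
130 kt falls in the Category 4 band.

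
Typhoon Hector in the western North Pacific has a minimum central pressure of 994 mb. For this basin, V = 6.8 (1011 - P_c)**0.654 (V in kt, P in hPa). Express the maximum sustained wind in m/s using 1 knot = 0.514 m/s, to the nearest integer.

ΔP = 1011 − 994 = 17 mb.
V ≈ 6.8 × 17^0.654 = 6.8 × 6.378 ≈ 43.373 kt.
43.373 × 0.514 ≈ 22.29 m/s → 22 m/s.

22 m/s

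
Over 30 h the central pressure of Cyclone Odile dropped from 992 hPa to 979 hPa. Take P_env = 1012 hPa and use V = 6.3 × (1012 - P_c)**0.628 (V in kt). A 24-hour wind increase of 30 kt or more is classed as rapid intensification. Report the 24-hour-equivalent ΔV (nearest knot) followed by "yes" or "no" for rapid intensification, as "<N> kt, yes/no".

12 kt, no

V₁: ΔP = 20, V ≈ 6.3 × 20^0.628 ≈ 41.34 kt.
V₂: ΔP = 33, V ≈ 6.3 × 33^0.628 ≈ 56.62 kt.
ΔV over 30 h = 15.28 kt → 24 h equivalent = 15.28 × 24/30 ≈ 12.22 kt.
12 kt < 30 kt ⇒ not rapid intensification.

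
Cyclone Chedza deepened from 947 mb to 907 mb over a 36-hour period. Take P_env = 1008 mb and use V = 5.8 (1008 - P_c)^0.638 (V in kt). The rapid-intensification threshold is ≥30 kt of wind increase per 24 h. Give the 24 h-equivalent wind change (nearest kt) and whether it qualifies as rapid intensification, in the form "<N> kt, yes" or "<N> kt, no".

20 kt, no

V₁: ΔP = 61, V ≈ 5.8 × 61^0.638 ≈ 79.89 kt.
V₂: ΔP = 101, V ≈ 5.8 × 101^0.638 ≈ 110.20 kt.
ΔV over 36 h = 30.31 kt → 24 h equivalent = 30.31 × 24/36 ≈ 20.21 kt.
20 kt < 30 kt ⇒ not rapid intensification.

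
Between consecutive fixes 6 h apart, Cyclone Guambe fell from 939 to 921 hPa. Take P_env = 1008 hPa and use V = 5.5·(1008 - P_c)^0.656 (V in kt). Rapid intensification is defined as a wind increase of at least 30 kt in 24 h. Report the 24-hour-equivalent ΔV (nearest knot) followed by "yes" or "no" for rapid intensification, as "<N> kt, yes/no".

58 kt, yes

V₁: ΔP = 69, V ≈ 5.5 × 69^0.656 ≈ 88.44 kt.
V₂: ΔP = 87, V ≈ 5.5 × 87^0.656 ≈ 102.96 kt.
ΔV over 6 h = 14.52 kt → 24 h equivalent = 14.52 × 24/6 ≈ 58.08 kt.
58 kt ≥ 30 kt ⇒ rapid intensification.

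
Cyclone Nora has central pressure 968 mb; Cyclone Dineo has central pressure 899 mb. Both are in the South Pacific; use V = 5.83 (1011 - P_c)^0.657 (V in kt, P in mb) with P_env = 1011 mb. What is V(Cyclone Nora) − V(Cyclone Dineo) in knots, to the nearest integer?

Cyclone Nora: ΔP = 43; V ≈ 5.83 × 43^0.657 ≈ 69.00 kt.
Cyclone Dineo: ΔP = 112; V ≈ 5.83 × 112^0.657 ≈ 129.42 kt.
Difference ≈ 69.00 − 129.42 = -60.42 → -60 kt.

-60 kt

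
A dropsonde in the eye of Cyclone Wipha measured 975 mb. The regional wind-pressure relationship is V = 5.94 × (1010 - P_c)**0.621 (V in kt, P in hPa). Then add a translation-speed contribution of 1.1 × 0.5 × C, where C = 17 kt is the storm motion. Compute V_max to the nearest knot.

ΔP = 1010 − 975 = 35 mb.
35^0.621 ≈ 9.096.
V ≈ 5.94 × 9.096 ≈ 54.0 kt.
Translation term: 1.1 × 0.5 × 17 = 9.35 kt.
Corrected V ≈ 63.35 kt → 63 kt.

63 kt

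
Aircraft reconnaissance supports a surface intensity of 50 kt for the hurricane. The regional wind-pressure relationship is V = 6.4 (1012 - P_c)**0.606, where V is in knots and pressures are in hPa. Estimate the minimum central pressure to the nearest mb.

982 mb

ΔP = (V / 6.4)^(1/0.606) = (50/6.4)^1.650.
50/6.4 = 7.812; 7.812^1.650 ≈ 29.73 mb.
P_c = 1012 − 29.73 = 982.27 ≈ 982 mb.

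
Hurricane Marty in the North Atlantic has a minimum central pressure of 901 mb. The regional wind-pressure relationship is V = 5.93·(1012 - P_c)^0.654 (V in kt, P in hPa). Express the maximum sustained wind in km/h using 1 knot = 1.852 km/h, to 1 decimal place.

ΔP = 1012 − 901 = 111 mb.
V ≈ 5.93 × 111^0.654 = 5.93 × 21.759 ≈ 129.032 kt.
129.032 × 1.852 ≈ 238.97 km/h → 239.0 km/h.

239.0 km/h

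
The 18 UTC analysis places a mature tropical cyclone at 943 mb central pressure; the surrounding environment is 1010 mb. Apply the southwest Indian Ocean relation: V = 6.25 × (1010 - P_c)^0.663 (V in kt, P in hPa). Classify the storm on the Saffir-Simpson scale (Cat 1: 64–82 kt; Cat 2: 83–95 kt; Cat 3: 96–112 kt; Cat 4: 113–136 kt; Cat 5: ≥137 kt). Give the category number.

ΔP = 1010 − 943 = 67 mb.
V ≈ 6.25 × 67^0.663 = 6.25 × 16.24 ≈ 102 kt.
102 kt falls in the Category 3 band.

3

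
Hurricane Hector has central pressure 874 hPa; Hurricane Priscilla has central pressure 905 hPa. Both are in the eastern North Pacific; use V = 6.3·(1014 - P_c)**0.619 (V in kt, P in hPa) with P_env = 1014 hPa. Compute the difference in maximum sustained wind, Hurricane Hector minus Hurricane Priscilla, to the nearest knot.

Hurricane Hector: ΔP = 140; V ≈ 6.3 × 140^0.619 ≈ 134.21 kt.
Hurricane Priscilla: ΔP = 109; V ≈ 6.3 × 109^0.619 ≈ 114.95 kt.
Difference ≈ 134.21 − 114.95 = 19.26 → 19 kt.

19 kt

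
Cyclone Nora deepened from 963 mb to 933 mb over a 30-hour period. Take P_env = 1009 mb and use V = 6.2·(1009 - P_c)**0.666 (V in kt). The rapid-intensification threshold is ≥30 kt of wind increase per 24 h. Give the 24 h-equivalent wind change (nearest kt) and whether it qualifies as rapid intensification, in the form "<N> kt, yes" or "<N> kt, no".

V₁: ΔP = 46, V ≈ 6.2 × 46^0.666 ≈ 79.39 kt.
V₂: ΔP = 76, V ≈ 6.2 × 76^0.666 ≈ 110.92 kt.
ΔV over 30 h = 31.53 kt → 24 h equivalent = 31.53 × 24/30 ≈ 25.22 kt.
25 kt < 30 kt ⇒ not rapid intensification.

25 kt, no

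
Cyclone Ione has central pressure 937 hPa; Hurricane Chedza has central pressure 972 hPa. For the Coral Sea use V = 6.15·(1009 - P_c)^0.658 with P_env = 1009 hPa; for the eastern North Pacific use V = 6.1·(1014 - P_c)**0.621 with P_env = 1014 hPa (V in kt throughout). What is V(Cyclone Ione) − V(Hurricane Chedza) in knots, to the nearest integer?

Cyclone Ione: ΔP = 72; V ≈ 6.15 × 72^0.658 ≈ 102.57 kt.
Hurricane Chedza: ΔP = 42; V ≈ 6.1 × 42^0.621 ≈ 62.14 kt.
Difference ≈ 102.57 − 62.14 = 40.43 → 40 kt.

40 kt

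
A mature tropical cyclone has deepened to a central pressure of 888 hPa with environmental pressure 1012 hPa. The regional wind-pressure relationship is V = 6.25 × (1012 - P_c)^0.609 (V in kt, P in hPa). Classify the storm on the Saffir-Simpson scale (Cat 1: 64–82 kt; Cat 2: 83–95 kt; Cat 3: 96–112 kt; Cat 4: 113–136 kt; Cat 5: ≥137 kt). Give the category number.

4

ΔP = 1012 − 888 = 124 hPa.
V ≈ 6.25 × 124^0.609 = 6.25 × 18.83 ≈ 118 kt.
118 kt falls in the Category 4 band.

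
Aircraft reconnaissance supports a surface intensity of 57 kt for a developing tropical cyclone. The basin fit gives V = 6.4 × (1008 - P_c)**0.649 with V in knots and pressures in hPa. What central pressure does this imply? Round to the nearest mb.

979 mb

ΔP = (V / 6.4)^(1/0.649) = (57/6.4)^1.541.
57/6.4 = 8.906; 8.906^1.541 ≈ 29.06 mb.
P_c = 1008 − 29.06 = 978.94 ≈ 979 mb.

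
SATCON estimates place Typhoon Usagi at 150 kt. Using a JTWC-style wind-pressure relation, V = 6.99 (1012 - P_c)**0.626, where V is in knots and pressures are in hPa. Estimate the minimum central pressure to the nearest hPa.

ΔP = (V / 6.99)^(1/0.626) = (150/6.99)^1.597.
150/6.99 = 21.459; 21.459^1.597 ≈ 134.02 hPa.
P_c = 1012 − 134.02 = 877.98 ≈ 878 hPa.

878 hPa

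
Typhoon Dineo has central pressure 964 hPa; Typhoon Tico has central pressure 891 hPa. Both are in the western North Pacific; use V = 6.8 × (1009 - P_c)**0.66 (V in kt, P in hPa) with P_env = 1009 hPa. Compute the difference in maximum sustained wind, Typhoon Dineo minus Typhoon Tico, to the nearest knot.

-75 kt

Typhoon Dineo: ΔP = 45; V ≈ 6.8 × 45^0.66 ≈ 83.87 kt.
Typhoon Tico: ΔP = 118; V ≈ 6.8 × 118^0.66 ≈ 158.47 kt.
Difference ≈ 83.87 − 158.47 = -74.60 → -75 kt.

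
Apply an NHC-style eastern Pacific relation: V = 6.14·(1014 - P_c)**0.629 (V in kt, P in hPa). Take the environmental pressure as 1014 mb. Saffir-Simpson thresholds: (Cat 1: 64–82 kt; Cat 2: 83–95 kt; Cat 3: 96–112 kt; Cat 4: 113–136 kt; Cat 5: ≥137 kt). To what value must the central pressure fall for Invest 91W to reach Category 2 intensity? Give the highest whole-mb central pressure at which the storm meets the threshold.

951 mb

Category 2 begins at V = 83 kt.
Required ΔP = (83/6.14)^(1/0.629) = 13.518^1.590 ≈ 62.80 mb.
P_c ≤ 1014 − 62.80 = 951.20, so the highest integer P_c is 951 mb.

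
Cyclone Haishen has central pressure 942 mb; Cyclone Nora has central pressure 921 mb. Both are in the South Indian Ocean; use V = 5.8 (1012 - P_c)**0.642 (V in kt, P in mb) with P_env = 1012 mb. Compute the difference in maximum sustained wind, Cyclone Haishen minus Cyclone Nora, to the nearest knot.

Cyclone Haishen: ΔP = 70; V ≈ 5.8 × 70^0.642 ≈ 88.71 kt.
Cyclone Nora: ΔP = 91; V ≈ 5.8 × 91^0.642 ≈ 104.99 kt.
Difference ≈ 88.71 − 104.99 = -16.28 → -16 kt.

-16 kt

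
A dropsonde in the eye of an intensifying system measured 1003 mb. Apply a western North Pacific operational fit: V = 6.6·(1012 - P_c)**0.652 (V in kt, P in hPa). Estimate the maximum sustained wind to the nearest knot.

28 kt

ΔP = 1012 − 1003 = 9 mb.
9^0.652 ≈ 4.190.
V ≈ 6.6 × 4.190 ≈ 27.7 kt.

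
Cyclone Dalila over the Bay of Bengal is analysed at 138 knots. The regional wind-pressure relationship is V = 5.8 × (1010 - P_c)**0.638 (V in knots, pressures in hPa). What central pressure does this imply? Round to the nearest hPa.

866 hPa

ΔP = (V / 5.8)^(1/0.638) = (138/5.8)^1.567.
138/5.8 = 23.793; 23.793^1.567 ≈ 143.70 hPa.
P_c = 1010 − 143.70 = 866.30 ≈ 866 hPa.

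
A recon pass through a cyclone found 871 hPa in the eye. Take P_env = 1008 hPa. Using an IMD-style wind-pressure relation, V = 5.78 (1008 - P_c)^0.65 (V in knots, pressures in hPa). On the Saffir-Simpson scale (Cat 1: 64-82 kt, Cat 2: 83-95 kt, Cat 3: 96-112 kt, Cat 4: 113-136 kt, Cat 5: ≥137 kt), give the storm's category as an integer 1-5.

ΔP = 1008 − 871 = 137 hPa.
V ≈ 5.78 × 137^0.65 = 5.78 × 24.48 ≈ 142 kt.
142 kt falls in the Category 5 band.

5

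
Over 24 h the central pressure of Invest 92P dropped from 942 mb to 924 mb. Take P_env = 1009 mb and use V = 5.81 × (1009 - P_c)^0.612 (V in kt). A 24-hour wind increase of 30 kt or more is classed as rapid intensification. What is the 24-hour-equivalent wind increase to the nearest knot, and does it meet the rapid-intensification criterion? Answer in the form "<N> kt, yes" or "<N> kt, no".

V₁: ΔP = 67, V ≈ 5.81 × 67^0.612 ≈ 76.16 kt.
V₂: ΔP = 85, V ≈ 5.81 × 85^0.612 ≈ 88.10 kt.
ΔV over 24 h = 11.94 kt → 24 h equivalent = 11.94 × 24/24 ≈ 11.94 kt.
12 kt < 30 kt ⇒ not rapid intensification.

12 kt, no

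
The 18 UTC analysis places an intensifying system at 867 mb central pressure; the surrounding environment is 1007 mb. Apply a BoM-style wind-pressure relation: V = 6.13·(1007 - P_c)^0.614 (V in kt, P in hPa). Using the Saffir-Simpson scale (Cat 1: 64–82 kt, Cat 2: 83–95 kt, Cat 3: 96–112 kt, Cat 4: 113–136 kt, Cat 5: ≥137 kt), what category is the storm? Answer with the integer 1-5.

ΔP = 1007 − 867 = 140 mb.
V ≈ 6.13 × 140^0.614 = 6.13 × 20.78 ≈ 127 kt.
127 kt falls in the Category 4 band.

4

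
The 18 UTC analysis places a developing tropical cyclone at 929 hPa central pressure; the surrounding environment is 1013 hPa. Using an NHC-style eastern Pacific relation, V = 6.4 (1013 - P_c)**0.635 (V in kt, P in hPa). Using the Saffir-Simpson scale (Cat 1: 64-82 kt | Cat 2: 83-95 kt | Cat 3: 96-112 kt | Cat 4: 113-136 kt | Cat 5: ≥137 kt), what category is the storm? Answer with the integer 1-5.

3

ΔP = 1013 − 929 = 84 hPa.
V ≈ 6.4 × 84^0.635 = 6.4 × 16.67 ≈ 107 kt.
107 kt falls in the Category 3 band.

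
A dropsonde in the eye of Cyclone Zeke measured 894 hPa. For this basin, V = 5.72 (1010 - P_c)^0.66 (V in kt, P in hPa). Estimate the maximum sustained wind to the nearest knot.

132 kt

ΔP = 1010 − 894 = 116 hPa.
116^0.66 ≈ 23.043.
V ≈ 5.72 × 23.043 ≈ 131.8 kt.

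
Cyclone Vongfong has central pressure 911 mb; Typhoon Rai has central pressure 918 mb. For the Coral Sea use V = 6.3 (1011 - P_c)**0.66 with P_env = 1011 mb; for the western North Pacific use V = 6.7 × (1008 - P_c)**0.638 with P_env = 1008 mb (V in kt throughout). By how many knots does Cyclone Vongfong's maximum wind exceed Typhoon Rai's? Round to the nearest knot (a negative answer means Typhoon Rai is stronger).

13 kt

Cyclone Vongfong: ΔP = 100; V ≈ 6.3 × 100^0.66 ≈ 131.63 kt.
Typhoon Rai: ΔP = 90; V ≈ 6.7 × 90^0.638 ≈ 118.27 kt.
Difference ≈ 131.63 − 118.27 = 13.36 → 13 kt.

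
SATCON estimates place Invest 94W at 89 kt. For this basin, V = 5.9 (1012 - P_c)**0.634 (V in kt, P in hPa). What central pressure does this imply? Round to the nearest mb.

940 mb

ΔP = (V / 5.9)^(1/0.634) = (89/5.9)^1.577.
89/5.9 = 15.085; 15.085^1.577 ≈ 72.26 mb.
P_c = 1012 − 72.26 = 939.74 ≈ 940 mb.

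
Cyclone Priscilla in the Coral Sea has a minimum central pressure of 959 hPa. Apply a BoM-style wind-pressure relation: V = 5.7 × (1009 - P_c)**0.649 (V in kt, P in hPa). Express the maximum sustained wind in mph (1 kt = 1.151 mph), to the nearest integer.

83 mph

ΔP = 1009 − 959 = 50 hPa.
V ≈ 5.7 × 50^0.649 = 5.7 × 12.666 ≈ 72.195 kt.
72.195 × 1.151 ≈ 83.10 mph → 83 mph.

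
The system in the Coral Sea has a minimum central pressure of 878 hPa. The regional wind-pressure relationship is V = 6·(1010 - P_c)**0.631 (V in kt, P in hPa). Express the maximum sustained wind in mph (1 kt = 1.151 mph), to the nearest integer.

150 mph

ΔP = 1010 − 878 = 132 hPa.
V ≈ 6 × 132^0.631 = 6 × 21.781 ≈ 130.687 kt.
130.687 × 1.151 ≈ 150.42 mph → 150 mph.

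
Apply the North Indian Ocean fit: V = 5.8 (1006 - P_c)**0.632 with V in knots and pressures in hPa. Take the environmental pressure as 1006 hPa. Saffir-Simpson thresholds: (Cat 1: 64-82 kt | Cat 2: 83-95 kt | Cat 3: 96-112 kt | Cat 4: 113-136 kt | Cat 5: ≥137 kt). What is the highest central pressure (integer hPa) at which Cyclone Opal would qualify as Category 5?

Category 5 begins at V = 137 kt.
Required ΔP = (137/5.8)^(1/0.632) = 23.621^1.582 ≈ 148.91 hPa.
P_c ≤ 1006 − 148.91 = 857.09, so the highest integer P_c is 857 hPa.

857 hPa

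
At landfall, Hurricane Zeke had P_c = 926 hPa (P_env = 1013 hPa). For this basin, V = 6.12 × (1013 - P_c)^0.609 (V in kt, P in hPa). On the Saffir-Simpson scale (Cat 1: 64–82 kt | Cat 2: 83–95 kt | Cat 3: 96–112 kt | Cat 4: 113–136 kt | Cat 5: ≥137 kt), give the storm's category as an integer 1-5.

2

ΔP = 1013 − 926 = 87 hPa.
V ≈ 6.12 × 87^0.609 = 6.12 × 15.18 ≈ 93 kt.
93 kt falls in the Category 2 band.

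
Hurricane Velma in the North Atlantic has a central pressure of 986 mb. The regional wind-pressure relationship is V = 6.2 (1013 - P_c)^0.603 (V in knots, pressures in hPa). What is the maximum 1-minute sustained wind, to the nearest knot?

ΔP = 1013 − 986 = 27 mb.
27^0.603 ≈ 7.296.
V ≈ 6.2 × 7.296 ≈ 45.2 kt.

45 kt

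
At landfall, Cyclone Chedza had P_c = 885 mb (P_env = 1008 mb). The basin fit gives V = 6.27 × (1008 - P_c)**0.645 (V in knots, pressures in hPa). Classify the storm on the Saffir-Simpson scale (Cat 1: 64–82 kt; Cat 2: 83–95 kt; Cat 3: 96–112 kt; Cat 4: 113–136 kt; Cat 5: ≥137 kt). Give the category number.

ΔP = 1008 − 885 = 123 mb.
V ≈ 6.27 × 123^0.645 = 6.27 × 22.28 ≈ 140 kt.
140 kt falls in the Category 5 band.

5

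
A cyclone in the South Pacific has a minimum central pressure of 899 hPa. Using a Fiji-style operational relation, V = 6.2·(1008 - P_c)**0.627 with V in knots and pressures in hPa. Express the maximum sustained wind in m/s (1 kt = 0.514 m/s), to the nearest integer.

60 m/s

ΔP = 1008 − 899 = 109 hPa.
V ≈ 6.2 × 109^0.627 = 6.2 × 18.944 ≈ 117.451 kt.
117.451 × 0.514 ≈ 60.37 m/s → 60 m/s.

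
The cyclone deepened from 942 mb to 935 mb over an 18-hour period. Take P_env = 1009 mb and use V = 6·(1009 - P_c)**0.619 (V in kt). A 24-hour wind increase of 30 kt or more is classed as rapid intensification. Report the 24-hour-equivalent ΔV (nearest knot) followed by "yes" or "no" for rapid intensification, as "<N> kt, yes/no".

V₁: ΔP = 67, V ≈ 6 × 67^0.619 ≈ 81.00 kt.
V₂: ΔP = 74, V ≈ 6 × 74^0.619 ≈ 86.14 kt.
ΔV over 18 h = 5.14 kt → 24 h equivalent = 5.14 × 24/18 ≈ 6.85 kt.
7 kt < 30 kt ⇒ not rapid intensification.

7 kt, no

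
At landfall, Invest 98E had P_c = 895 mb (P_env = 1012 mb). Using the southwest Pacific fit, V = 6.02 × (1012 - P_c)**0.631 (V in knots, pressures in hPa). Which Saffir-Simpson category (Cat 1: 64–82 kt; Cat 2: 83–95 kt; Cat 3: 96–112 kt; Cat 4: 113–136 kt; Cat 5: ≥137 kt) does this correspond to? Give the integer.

ΔP = 1012 − 895 = 117 mb.
V ≈ 6.02 × 117^0.631 = 6.02 × 20.18 ≈ 122 kt.
122 kt falls in the Category 4 band.

4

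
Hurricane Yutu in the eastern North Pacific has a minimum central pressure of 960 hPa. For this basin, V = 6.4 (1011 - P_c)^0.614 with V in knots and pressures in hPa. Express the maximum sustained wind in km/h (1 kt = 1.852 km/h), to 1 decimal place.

ΔP = 1011 − 960 = 51 hPa.
V ≈ 6.4 × 51^0.614 = 6.4 × 11.180 ≈ 71.553 kt.
71.553 × 1.852 ≈ 132.52 km/h → 132.5 km/h.

132.5 km/h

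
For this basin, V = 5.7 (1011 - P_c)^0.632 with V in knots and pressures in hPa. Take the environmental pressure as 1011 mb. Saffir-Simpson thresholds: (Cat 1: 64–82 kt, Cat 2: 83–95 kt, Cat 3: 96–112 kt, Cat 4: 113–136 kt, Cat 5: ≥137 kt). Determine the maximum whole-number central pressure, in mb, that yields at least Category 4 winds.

898 mb

Category 4 begins at V = 113 kt.
Required ΔP = (113/5.7)^(1/0.632) = 19.825^1.582 ≈ 112.86 mb.
P_c ≤ 1011 − 112.86 = 898.14, so the highest integer P_c is 898 mb.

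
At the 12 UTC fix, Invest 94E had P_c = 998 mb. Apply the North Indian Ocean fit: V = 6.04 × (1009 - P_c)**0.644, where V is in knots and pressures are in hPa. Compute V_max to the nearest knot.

28 kt

ΔP = 1009 − 998 = 11 mb.
11^0.644 ≈ 4.684.
V ≈ 6.04 × 4.684 ≈ 28.3 kt.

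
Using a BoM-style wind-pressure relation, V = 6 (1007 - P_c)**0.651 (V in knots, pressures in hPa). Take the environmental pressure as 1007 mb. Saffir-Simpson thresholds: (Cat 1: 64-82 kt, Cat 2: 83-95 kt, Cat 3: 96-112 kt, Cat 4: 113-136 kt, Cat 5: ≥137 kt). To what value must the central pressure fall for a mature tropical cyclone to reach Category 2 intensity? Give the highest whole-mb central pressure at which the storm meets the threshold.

950 mb

Category 2 begins at V = 83 kt.
Required ΔP = (83/6)^(1/0.651) = 13.833^1.536 ≈ 56.57 mb.
P_c ≤ 1007 − 56.57 = 950.43, so the highest integer P_c is 950 mb.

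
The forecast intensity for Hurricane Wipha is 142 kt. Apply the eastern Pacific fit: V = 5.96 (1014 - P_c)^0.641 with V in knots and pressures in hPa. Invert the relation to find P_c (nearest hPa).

ΔP = (V / 5.96)^(1/0.641) = (142/5.96)^1.560.
142/5.96 = 23.826; 23.826^1.560 ≈ 140.69 hPa.
P_c = 1014 − 140.69 = 873.31 ≈ 873 hPa.

873 hPa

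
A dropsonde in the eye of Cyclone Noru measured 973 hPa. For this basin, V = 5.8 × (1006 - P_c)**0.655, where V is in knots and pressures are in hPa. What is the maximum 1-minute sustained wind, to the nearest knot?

ΔP = 1006 − 973 = 33 hPa.
33^0.655 ≈ 9.877.
V ≈ 5.8 × 9.877 ≈ 57.3 kt.

57 kt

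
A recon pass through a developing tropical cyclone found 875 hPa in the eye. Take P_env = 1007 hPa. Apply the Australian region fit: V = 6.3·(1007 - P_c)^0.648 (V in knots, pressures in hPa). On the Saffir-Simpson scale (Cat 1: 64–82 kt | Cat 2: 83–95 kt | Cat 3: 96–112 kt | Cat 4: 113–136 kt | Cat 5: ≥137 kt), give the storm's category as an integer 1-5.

ΔP = 1007 − 875 = 132 hPa.
V ≈ 6.3 × 132^0.648 = 6.3 × 23.67 ≈ 149 kt.
149 kt falls in the Category 5 band.

5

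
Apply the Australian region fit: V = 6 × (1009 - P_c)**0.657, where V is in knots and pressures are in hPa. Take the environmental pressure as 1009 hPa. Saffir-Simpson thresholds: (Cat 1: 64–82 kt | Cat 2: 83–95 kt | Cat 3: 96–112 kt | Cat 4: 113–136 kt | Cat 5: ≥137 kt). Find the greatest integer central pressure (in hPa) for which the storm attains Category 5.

Category 5 begins at V = 137 kt.
Required ΔP = (137/6)^(1/0.657) = 22.833^1.522 ≈ 116.91 hPa.
P_c ≤ 1009 − 116.91 = 892.09, so the highest integer P_c is 892 hPa.

892 hPa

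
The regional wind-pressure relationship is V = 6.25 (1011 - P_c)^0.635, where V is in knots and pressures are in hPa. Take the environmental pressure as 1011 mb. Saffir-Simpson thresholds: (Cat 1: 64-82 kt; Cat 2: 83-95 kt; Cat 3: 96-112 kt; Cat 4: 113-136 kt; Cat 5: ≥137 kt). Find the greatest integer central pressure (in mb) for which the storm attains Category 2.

Category 2 begins at V = 83 kt.
Required ΔP = (83/6.25)^(1/0.635) = 13.280^1.575 ≈ 58.72 mb.
P_c ≤ 1011 − 58.72 = 952.28, so the highest integer P_c is 952 mb.

952 mb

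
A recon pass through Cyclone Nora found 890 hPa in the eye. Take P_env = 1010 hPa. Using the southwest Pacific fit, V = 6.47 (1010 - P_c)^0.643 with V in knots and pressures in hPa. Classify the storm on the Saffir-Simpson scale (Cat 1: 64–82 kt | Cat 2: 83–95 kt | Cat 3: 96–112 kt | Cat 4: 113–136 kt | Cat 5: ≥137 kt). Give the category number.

ΔP = 1010 − 890 = 120 hPa.
V ≈ 6.47 × 120^0.643 = 6.47 × 21.72 ≈ 141 kt.
141 kt falls in the Category 5 band.

5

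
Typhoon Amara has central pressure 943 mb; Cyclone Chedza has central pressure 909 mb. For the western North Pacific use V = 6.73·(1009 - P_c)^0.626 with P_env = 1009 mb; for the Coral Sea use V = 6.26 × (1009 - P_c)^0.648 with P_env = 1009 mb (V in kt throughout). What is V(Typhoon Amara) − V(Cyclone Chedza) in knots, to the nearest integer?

-31 kt

Typhoon Amara: ΔP = 66; V ≈ 6.73 × 66^0.626 ≈ 92.69 kt.
Cyclone Chedza: ΔP = 100; V ≈ 6.26 × 100^0.648 ≈ 123.76 kt.
Difference ≈ 92.69 − 123.76 = -31.07 → -31 kt.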